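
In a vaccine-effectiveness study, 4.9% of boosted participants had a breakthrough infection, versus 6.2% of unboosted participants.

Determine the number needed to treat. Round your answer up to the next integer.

absolute risk difference = 0.013000
1 / 0.013000 = 76.923 → round up → 77

77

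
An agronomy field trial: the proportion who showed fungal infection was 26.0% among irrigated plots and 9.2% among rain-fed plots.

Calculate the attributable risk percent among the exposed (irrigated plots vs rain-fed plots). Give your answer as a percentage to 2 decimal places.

AR% = (0.2600 − 0.0920) / 0.2600 = 0.6462 → 64.62%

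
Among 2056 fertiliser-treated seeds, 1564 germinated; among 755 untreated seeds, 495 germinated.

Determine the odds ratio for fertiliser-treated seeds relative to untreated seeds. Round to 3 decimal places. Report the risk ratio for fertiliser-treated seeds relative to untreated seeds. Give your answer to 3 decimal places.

odds, fertiliser-treated seeds = 1564/492 = 3.1789
odds, untreated seeds = 495/260 = 1.9038
OR = 3.1789 / 1.9038 = 1.670
risk, fertiliser-treated seeds = 1564/2056 = 0.7607
risk, untreated seeds = 495/755 = 0.6556
RR = 0.7607 / 0.6556 = 1.160

OR = 1.670; RR = 1.160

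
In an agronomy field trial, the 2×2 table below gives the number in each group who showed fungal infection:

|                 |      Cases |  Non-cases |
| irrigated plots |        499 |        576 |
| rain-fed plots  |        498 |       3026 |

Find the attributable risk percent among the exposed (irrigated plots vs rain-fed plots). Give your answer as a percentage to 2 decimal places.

risk, irrigated plots = 499/1075 = 0.4642
risk, rain-fed plots = 498/3524 = 0.1413
AR% = (0.4642 − 0.1413) / 0.4642 = 0.6956 → 69.56%

AR%: 69.56%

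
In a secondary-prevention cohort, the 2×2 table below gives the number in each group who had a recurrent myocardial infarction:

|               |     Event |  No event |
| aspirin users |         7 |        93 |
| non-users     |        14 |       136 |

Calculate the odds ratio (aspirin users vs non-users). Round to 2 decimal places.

0.73

odds, aspirin users = 7/93 = 0.0753
odds, non-users = 14/136 = 0.1029
OR = 0.0753 / 0.1029 = 0.73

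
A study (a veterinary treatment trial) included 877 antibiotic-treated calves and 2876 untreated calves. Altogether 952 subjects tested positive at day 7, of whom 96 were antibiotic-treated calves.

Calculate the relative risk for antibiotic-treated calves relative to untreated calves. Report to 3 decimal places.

0.368

antibiotic-treated calves without the outcome: 877 − 96 = 781
untreated calves with the outcome: 952 − 96 = 856
untreated calves without the outcome: 2876 − 856 = 2020
risk, antibiotic-treated calves = 96/877 = 0.1095
risk, untreated calves = 856/2876 = 0.2976
RR = 0.1095 / 0.2976 = 0.368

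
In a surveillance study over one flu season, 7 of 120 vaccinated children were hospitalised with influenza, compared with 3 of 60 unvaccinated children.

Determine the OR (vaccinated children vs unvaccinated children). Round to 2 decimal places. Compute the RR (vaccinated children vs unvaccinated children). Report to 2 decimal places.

odds, vaccinated children = 7/113 = 0.0619
odds, unvaccinated children = 3/57 = 0.0526
OR = 0.0619 / 0.0526 = 1.18
risk, vaccinated children = 7/120 = 0.0583
risk, unvaccinated children = 3/60 = 0.0500
RR = 0.0583 / 0.0500 = 1.17

OR = 1.18; RR = 1.17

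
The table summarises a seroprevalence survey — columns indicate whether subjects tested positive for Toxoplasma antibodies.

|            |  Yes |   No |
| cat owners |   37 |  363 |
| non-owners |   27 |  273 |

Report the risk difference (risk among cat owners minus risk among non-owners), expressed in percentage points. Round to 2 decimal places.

risk, cat owners = 37/400 = 0.0925
risk, non-owners = 27/300 = 0.0900
risk difference = 0.0925 − 0.0900 = 0.0025 → 0.25 percentage points

RD ≈ 0.25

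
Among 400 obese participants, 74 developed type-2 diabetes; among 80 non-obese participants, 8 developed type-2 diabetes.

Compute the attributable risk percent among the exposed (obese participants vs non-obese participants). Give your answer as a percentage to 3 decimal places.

45.946%

risk, obese participants = 74/400 = 0.1850
risk, non-obese participants = 8/80 = 0.1000
AR% = (0.1850 − 0.1000) / 0.1850 = 0.4595 → 45.946%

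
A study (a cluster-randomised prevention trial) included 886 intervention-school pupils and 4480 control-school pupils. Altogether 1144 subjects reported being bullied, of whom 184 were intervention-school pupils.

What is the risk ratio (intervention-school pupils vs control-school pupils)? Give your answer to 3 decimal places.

intervention-school pupils without the outcome: 886 − 184 = 702
control-school pupils with the outcome: 1144 − 184 = 960
control-school pupils without the outcome: 4480 − 960 = 3520
risk, intervention-school pupils = 184/886 = 0.2077
risk, control-school pupils = 960/4480 = 0.2143
RR = 0.2077 / 0.2143 = 0.969

0.969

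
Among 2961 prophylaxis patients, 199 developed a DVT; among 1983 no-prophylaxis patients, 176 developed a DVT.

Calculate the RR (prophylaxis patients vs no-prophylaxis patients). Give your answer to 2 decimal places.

0.76

risk, prophylaxis patients = 199/2961 = 0.0672
risk, no-prophylaxis patients = 176/1983 = 0.0888
RR = 0.0672 / 0.0888 = 0.76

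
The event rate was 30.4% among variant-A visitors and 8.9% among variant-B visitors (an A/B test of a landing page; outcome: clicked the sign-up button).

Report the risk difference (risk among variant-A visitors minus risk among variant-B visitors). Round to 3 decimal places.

risk difference = 0.3040 − 0.0890 = 0.215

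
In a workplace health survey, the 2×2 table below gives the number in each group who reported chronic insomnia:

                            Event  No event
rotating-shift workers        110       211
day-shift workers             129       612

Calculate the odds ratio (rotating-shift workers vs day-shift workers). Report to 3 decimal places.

OR = (110 × 612) / (211 × 129) = 67320/27219 ≈ 2.473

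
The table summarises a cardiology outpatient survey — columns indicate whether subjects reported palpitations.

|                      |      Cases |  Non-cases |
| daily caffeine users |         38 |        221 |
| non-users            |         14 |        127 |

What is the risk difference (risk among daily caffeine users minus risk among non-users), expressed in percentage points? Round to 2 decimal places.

risk, daily caffeine users = 38/259 = 0.1467
risk, non-users = 14/141 = 0.0993
risk difference = 0.1467 − 0.0993 = 0.0474 → 4.74 percentage points

4.74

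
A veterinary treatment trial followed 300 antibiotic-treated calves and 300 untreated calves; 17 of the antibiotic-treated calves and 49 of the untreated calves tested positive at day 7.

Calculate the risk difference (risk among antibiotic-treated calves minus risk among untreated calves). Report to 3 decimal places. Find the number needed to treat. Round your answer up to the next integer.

risk, antibiotic-treated calves = 17/300 = 0.0567
risk, untreated calves = 49/300 = 0.1633
risk difference = 0.0567 − 0.1633 = -0.107
absolute risk difference = 0.106667
1 / 0.106667 = 9.375 → round up → 10

RD = -0.107; NNT = 10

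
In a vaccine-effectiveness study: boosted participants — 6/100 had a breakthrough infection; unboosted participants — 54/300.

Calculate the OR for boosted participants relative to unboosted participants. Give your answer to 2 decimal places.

0.29

odds, boosted participants = 6/94 = 0.0638
odds, unboosted participants = 54/246 = 0.2195
OR = 0.0638 / 0.2195 = 0.29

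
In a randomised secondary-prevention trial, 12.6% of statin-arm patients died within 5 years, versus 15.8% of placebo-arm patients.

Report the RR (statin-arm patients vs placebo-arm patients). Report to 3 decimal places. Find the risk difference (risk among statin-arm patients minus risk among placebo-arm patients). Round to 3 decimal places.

RR = 0.797; RD = -0.032

RR = 0.1260 / 0.1580 = 0.797
risk difference = 0.1260 − 0.1580 = -0.032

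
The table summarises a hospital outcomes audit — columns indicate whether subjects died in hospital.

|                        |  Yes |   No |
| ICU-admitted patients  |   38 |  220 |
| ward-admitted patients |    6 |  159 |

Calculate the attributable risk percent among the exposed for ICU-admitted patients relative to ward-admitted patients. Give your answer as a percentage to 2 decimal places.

risk, ICU-admitted patients = 38/258 = 0.14729
risk, ward-admitted patients = 6/165 = 0.03636
AR% = (0.14729 − 0.03636) / 0.14729 = 0.7531 → 75.31%

75.31%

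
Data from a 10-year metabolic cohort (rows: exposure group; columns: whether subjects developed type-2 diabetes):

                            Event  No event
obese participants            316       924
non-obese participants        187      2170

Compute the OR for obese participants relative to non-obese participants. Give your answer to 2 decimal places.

odds, obese participants = 316/924 = 0.3420
odds, non-obese participants = 187/2170 = 0.0862
OR = 0.3420 / 0.0862 = 3.97

3.97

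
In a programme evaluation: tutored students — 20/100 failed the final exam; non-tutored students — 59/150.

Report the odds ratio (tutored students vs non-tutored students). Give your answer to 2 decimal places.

OR = (20 × 91) / (80 × 59) = 1820/4720 ≈ 0.39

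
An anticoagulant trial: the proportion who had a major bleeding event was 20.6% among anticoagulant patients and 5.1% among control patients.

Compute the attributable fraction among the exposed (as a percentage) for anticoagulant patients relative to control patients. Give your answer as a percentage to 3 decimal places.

AR% = (0.2060 − 0.0510) / 0.2060 = 0.7524 → 75.243%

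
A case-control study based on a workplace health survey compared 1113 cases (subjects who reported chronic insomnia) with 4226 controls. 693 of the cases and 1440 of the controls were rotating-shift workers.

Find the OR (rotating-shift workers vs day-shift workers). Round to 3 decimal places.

OR = (693 × 2786) / (1440 × 420) = 1930698/604800 ≈ 3.192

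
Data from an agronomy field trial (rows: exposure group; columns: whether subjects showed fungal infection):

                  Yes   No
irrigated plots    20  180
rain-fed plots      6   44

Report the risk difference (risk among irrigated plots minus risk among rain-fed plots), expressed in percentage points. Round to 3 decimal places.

risk, irrigated plots = 20/200 = 0.1000
risk, rain-fed plots = 6/50 = 0.1200
risk difference = 0.1000 − 0.1200 = -0.0200 → -2.000 percentage points

-2.000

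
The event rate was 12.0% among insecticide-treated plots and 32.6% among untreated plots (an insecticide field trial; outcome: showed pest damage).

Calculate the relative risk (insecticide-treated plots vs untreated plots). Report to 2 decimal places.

RR = 0.1200 / 0.3260 = 0.37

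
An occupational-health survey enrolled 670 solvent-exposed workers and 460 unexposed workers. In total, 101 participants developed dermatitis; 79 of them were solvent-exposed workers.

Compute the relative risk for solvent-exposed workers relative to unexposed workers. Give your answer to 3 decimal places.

RR ≈ 2.465

solvent-exposed workers without the outcome: 670 − 79 = 591
unexposed workers with the outcome: 101 − 79 = 22
unexposed workers without the outcome: 460 − 22 = 438
risk, solvent-exposed workers = 79/670 = 0.11791
risk, unexposed workers = 22/460 = 0.04783
RR = 0.11791 / 0.04783 = 2.465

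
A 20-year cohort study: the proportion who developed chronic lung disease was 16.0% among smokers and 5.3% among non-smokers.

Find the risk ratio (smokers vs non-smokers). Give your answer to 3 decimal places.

RR = 0.1600 / 0.0530 = 3.019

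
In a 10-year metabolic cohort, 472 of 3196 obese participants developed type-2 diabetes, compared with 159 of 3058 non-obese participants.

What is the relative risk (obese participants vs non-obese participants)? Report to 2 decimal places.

risk, obese participants = 472/3196 = 0.1477
risk, non-obese participants = 159/3058 = 0.0520
RR = 0.1477 / 0.0520 = 2.84

2.84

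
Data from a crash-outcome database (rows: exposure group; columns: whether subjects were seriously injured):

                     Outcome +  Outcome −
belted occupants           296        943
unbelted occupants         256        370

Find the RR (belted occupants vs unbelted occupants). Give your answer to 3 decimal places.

risk, belted occupants = 296/1239 = 0.2389
risk, unbelted occupants = 256/626 = 0.4089
RR = 0.2389 / 0.4089 = 0.584

0.584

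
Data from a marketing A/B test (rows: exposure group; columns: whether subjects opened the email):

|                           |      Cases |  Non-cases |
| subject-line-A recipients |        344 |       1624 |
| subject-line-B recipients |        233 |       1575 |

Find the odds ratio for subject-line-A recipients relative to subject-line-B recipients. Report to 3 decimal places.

OR = (344 × 1575) / (1624 × 233) = 541800/378392 ≈ 1.432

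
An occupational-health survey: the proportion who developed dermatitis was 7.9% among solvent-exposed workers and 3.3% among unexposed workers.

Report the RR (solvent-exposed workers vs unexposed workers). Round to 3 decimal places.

RR = 0.07900 / 0.03300 = 2.394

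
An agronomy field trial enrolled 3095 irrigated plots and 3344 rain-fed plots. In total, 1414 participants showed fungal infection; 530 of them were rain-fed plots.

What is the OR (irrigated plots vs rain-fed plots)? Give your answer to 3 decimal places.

OR ≈ 2.123

irrigated plots with the outcome: 1414 − 530 = 884
irrigated plots without the outcome: 3095 − 884 = 2211
rain-fed plots without the outcome: 3344 − 530 = 2814
OR = (884 × 2814) / (2211 × 530) = 2487576/1171830 ≈ 2.123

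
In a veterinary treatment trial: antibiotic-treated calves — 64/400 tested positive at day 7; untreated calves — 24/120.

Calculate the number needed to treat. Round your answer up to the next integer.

risk, antibiotic-treated calves = 64/400 = 0.160000
risk, untreated calves = 24/120 = 0.200000
absolute risk difference = 0.040000
1 / 0.040000 = 25.000 → round up → 25

NNT = 25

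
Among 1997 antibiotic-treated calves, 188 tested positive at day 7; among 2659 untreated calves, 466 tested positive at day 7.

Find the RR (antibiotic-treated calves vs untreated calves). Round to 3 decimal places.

risk, antibiotic-treated calves = 188/1997 = 0.0941
risk, untreated calves = 466/2659 = 0.1753
RR = 0.0941 / 0.1753 = 0.537

RR: 0.537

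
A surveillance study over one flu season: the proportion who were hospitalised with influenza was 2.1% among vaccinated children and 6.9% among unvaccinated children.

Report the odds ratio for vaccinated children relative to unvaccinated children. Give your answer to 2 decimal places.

odds, vaccinated children = 0.02100/0.97900 = 0.02145
odds, unvaccinated children = 0.06900/0.93100 = 0.07411
OR = 0.02145 / 0.07411 = 0.29

0.29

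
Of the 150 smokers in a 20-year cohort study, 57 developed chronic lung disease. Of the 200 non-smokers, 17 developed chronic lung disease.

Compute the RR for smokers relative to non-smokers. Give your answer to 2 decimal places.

RR: 4.47

risk, smokers = 57/150 = 0.3800
risk, non-smokers = 17/200 = 0.0850
RR = 0.3800 / 0.0850 = 4.47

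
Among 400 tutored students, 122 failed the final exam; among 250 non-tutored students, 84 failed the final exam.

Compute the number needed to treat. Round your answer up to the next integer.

33

risk, tutored students = 122/400 = 0.305000
risk, non-tutored students = 84/250 = 0.336000
absolute risk difference = 0.031000
1 / 0.031000 = 32.258 → round up → 33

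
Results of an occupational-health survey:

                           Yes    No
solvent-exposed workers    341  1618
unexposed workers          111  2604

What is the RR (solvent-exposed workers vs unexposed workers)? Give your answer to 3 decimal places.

risk, solvent-exposed workers = 341/1959 = 0.17407
risk, unexposed workers = 111/2715 = 0.04088
RR = 0.17407 / 0.04088 = 4.258

4.258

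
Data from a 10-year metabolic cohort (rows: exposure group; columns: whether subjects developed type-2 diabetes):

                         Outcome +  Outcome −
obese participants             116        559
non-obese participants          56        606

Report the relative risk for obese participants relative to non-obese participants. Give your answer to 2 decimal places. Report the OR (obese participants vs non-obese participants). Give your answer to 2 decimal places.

RR = 2.03; OR = 2.25

risk, obese participants = 116/675 = 0.1719
risk, non-obese participants = 56/662 = 0.0846
RR = 0.1719 / 0.0846 = 2.03
OR = (116 × 606) / (559 × 56) = 70296/31304 ≈ 2.25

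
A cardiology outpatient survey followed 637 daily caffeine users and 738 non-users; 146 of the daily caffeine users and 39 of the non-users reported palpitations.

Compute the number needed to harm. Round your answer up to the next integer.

6

risk, daily caffeine users = 146/637 = 0.229199
risk, non-users = 39/738 = 0.052846
absolute risk difference = 0.176354
1 / 0.176354 = 5.670 → round up → 6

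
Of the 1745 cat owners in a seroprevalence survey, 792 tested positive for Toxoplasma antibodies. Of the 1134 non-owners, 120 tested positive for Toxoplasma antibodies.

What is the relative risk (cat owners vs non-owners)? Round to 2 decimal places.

risk, cat owners = 792/1745 = 0.4539
risk, non-owners = 120/1134 = 0.1058
RR = 0.4539 / 0.1058 = 4.29

4.29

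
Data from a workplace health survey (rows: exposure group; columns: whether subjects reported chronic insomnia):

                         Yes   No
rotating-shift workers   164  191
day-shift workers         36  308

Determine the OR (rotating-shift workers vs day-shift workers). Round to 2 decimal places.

OR = (164 × 308) / (191 × 36) = 50512/6876 ≈ 7.35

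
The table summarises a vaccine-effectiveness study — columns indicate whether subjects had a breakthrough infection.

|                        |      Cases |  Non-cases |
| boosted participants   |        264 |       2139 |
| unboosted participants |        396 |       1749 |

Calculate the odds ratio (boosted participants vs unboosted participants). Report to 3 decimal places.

OR ≈ 0.545

odds, boosted participants = 264/2139 = 0.1234
odds, unboosted participants = 396/1749 = 0.2264
OR = 0.1234 / 0.2264 = 0.545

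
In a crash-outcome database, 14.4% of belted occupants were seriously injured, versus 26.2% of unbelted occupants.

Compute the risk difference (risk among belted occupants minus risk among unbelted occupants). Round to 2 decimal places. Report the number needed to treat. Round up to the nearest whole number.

risk difference = 0.1440 − 0.2620 = -0.12
absolute risk difference = 0.118000
1 / 0.118000 = 8.475 → round up → 9

RD = -0.12; NNT = 9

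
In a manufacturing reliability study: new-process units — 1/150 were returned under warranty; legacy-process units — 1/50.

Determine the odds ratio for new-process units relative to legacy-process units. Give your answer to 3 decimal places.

OR = (1 × 49) / (149 × 1) = 49/149 ≈ 0.329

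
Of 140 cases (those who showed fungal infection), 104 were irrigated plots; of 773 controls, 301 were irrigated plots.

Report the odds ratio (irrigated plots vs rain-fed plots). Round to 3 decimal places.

OR = (104 × 472) / (301 × 36) = 49088/10836 ≈ 4.530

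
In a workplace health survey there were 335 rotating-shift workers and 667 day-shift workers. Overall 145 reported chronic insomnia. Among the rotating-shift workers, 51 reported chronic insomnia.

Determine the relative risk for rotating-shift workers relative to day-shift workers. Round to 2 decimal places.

1.08

rotating-shift workers without the outcome: 335 − 51 = 284
day-shift workers with the outcome: 145 − 51 = 94
day-shift workers without the outcome: 667 − 94 = 573
risk, rotating-shift workers = 51/335 = 0.1522
risk, day-shift workers = 94/667 = 0.1409
RR = 0.1522 / 0.1409 = 1.08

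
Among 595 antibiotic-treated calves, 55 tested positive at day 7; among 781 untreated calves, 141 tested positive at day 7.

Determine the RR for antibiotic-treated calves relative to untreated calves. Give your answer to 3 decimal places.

risk, antibiotic-treated calves = 55/595 = 0.0924
risk, untreated calves = 141/781 = 0.1805
RR = 0.0924 / 0.1805 = 0.512

RR = 0.512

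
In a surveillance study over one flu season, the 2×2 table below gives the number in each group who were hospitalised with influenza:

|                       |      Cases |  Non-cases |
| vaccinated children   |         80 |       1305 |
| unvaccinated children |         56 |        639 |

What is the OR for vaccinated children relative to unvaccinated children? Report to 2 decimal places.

OR = (80 × 639) / (1305 × 56) = 51120/73080 ≈ 0.70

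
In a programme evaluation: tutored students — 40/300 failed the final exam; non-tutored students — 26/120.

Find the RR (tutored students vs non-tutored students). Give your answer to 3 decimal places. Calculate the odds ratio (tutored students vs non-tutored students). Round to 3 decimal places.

risk, tutored students = 40/300 = 0.1333
risk, non-tutored students = 26/120 = 0.2167
RR = 0.1333 / 0.2167 = 0.615
OR = (40 × 94) / (260 × 26) = 3760/6760 ≈ 0.556

RR = 0.615; OR = 0.556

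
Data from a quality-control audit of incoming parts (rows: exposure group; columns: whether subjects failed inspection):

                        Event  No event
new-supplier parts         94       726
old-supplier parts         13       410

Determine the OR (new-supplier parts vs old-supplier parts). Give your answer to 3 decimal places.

OR = 4.083

odds, new-supplier parts = 94/726 = 0.12948
odds, old-supplier parts = 13/410 = 0.03171
OR = 0.12948 / 0.03171 = 4.083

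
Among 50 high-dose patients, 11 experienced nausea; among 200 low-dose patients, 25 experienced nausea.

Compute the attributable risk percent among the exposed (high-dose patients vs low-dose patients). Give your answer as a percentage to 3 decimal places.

risk, high-dose patients = 11/50 = 0.2200
risk, low-dose patients = 25/200 = 0.1250
AR% = (0.2200 − 0.1250) / 0.2200 = 0.4318 → 43.182%

AR%: 43.182%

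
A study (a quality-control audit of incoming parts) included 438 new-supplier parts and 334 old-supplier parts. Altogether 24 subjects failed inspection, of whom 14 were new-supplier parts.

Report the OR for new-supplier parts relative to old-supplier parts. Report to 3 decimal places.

new-supplier parts without the outcome: 438 − 14 = 424
old-supplier parts with the outcome: 24 − 14 = 10
old-supplier parts without the outcome: 334 − 10 = 324
odds, new-supplier parts = 14/424 = 0.03302
odds, old-supplier parts = 10/324 = 0.03086
OR = 0.03302 / 0.03086 = 1.070

OR: 1.070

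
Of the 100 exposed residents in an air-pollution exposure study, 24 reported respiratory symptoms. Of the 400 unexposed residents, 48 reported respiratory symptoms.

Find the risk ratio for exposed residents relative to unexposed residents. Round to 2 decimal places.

2.00

risk, exposed residents = 24/100 = 0.2400
risk, unexposed residents = 48/400 = 0.1200
RR = 0.2400 / 0.1200 = 2.00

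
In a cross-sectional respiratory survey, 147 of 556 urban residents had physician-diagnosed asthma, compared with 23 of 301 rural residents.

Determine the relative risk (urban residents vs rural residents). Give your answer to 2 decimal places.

RR ≈ 3.46

risk, urban residents = 147/556 = 0.2644
risk, rural residents = 23/301 = 0.0764
RR = 0.2644 / 0.0764 = 3.46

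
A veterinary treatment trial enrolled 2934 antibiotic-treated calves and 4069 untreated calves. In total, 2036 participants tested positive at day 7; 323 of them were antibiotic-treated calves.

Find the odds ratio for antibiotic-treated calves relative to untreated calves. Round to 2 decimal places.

OR: 0.17

antibiotic-treated calves without the outcome: 2934 − 323 = 2611
untreated calves with the outcome: 2036 − 323 = 1713
untreated calves without the outcome: 4069 − 1713 = 2356
OR = (323 × 2356) / (2611 × 1713) = 760988/4472643 ≈ 0.17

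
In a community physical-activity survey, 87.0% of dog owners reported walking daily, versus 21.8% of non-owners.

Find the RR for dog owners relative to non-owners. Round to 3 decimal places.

RR = 0.8700 / 0.2180 = 3.991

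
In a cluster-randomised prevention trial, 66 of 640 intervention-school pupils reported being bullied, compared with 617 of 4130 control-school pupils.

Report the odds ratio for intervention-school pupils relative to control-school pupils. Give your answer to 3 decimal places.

OR = (66 × 3513) / (574 × 617) = 231858/354158 ≈ 0.655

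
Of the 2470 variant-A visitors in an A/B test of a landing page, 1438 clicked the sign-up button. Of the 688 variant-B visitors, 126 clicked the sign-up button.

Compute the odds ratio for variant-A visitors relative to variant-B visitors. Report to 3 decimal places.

odds, variant-A visitors = 1438/1032 = 1.3934
odds, variant-B visitors = 126/562 = 0.2242
OR = 1.3934 / 0.2242 = 6.215

6.215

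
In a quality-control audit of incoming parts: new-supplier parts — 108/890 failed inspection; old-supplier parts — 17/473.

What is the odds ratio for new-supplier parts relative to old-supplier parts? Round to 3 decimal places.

OR = (108 × 456) / (782 × 17) = 49248/13294 ≈ 3.705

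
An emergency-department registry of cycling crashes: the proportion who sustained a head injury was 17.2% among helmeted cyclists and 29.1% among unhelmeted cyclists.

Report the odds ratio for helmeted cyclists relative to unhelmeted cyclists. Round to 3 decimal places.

0.506

odds, helmeted cyclists = 0.1720/0.8280 = 0.2077
odds, unhelmeted cyclists = 0.2910/0.7090 = 0.4104
OR = 0.2077 / 0.4104 = 0.506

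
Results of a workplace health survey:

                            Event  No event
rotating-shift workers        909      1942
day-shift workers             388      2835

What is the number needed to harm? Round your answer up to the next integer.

6

risk, rotating-shift workers = 909/2851 = 0.318835
risk, day-shift workers = 388/3223 = 0.120385
absolute risk difference = 0.198451
1 / 0.198451 = 5.039 → round up → 6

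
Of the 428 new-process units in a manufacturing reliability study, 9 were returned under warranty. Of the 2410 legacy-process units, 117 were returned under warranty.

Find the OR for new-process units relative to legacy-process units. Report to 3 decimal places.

OR = (9 × 2293) / (419 × 117) = 20637/49023 ≈ 0.421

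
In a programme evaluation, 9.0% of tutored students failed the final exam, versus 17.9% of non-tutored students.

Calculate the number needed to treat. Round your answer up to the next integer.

absolute risk difference = 0.089000
1 / 0.089000 = 11.236 → round up → 12

NNT ≈ 12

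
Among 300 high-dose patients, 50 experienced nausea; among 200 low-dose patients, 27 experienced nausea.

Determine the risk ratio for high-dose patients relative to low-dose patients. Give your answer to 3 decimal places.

risk, high-dose patients = 50/300 = 0.1667
risk, low-dose patients = 27/200 = 0.1350
RR = 0.1667 / 0.1350 = 1.235

RR ≈ 1.235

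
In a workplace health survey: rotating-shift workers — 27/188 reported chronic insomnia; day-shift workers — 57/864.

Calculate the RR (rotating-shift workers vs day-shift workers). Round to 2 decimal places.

risk, rotating-shift workers = 27/188 = 0.1436
risk, day-shift workers = 57/864 = 0.0660
RR = 0.1436 / 0.0660 = 2.18

RR ≈ 2.18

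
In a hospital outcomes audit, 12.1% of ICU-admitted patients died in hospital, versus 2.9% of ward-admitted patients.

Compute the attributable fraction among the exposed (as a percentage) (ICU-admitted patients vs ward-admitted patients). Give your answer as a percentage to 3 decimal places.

AR% = (0.12100 − 0.02900) / 0.12100 = 0.7603 → 76.033%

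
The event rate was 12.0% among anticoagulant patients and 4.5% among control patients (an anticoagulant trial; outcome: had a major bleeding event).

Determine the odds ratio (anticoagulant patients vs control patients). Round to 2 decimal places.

OR: 2.89

odds, anticoagulant patients = 0.12000/0.88000 = 0.13636
odds, control patients = 0.04500/0.95500 = 0.04712
OR = 0.13636 / 0.04712 = 2.89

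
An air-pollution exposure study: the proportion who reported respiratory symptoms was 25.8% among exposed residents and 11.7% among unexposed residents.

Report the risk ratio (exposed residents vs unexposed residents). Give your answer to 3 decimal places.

RR = 0.2580 / 0.1170 = 2.205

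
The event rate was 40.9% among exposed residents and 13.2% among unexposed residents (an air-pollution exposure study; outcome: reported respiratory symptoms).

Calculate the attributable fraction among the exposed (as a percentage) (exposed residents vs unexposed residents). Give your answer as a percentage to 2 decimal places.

AR% = (0.4090 − 0.1320) / 0.4090 = 0.6773 → 67.73%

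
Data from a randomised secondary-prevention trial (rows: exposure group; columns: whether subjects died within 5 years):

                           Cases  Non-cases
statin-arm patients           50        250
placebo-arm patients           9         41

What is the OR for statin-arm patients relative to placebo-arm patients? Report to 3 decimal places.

0.911

odds, statin-arm patients = 50/250 = 0.2000
odds, placebo-arm patients = 9/41 = 0.2195
OR = 0.2000 / 0.2195 = 0.911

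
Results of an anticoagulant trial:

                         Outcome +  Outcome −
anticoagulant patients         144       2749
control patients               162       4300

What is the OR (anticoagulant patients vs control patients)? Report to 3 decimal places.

OR = (144 × 4300) / (2749 × 162) = 619200/445338 ≈ 1.390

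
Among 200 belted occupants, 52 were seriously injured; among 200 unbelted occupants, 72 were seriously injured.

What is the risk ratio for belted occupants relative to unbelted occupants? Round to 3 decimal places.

0.722

risk, belted occupants = 52/200 = 0.2600
risk, unbelted occupants = 72/200 = 0.3600
RR = 0.2600 / 0.3600 = 0.722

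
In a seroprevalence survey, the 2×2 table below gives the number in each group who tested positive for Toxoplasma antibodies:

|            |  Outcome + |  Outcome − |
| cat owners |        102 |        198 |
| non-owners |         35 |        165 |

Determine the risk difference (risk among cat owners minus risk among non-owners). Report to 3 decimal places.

risk, cat owners = 102/300 = 0.3400
risk, non-owners = 35/200 = 0.1750
risk difference = 0.3400 − 0.1750 = 0.165

RD = 0.165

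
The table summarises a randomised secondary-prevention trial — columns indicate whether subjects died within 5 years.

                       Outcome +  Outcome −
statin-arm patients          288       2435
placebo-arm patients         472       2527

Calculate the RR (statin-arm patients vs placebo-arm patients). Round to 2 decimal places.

risk, statin-arm patients = 288/2723 = 0.1058
risk, placebo-arm patients = 472/2999 = 0.1574
RR = 0.1058 / 0.1574 = 0.67

0.67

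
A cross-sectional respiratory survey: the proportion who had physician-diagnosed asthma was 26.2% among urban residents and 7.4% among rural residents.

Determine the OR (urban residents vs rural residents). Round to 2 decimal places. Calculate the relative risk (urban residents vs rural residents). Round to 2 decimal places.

odds, urban residents = 0.2620/0.7380 = 0.3550
odds, rural residents = 0.0740/0.9260 = 0.0799
OR = 0.3550 / 0.0799 = 4.44
RR = 0.2620 / 0.0740 = 3.54

OR = 4.44; RR = 3.54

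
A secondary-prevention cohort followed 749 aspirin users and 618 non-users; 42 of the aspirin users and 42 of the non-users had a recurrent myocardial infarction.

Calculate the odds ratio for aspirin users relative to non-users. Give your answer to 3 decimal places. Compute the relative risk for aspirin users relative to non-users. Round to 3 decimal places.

odds, aspirin users = 42/707 = 0.0594
odds, non-users = 42/576 = 0.0729
OR = 0.0594 / 0.0729 = 0.815
risk, aspirin users = 42/749 = 0.0561
risk, non-users = 42/618 = 0.0680
RR = 0.0561 / 0.0680 = 0.825

OR = 0.815; RR = 0.825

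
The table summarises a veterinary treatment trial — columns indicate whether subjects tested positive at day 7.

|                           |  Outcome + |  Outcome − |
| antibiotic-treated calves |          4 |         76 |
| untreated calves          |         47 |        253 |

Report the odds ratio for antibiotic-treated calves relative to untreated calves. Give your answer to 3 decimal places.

odds, antibiotic-treated calves = 4/76 = 0.0526
odds, untreated calves = 47/253 = 0.1858
OR = 0.0526 / 0.1858 = 0.283

0.283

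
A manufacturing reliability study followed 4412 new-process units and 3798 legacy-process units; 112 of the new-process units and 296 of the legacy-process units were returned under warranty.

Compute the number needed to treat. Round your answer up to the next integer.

risk, new-process units = 112/4412 = 0.025385
risk, legacy-process units = 296/3798 = 0.077936
absolute risk difference = 0.052550
1 / 0.052550 = 19.029 → round up → 20

NNT: 20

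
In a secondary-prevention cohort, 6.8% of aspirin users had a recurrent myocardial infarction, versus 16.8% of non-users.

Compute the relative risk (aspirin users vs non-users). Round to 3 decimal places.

RR = 0.0680 / 0.1680 = 0.405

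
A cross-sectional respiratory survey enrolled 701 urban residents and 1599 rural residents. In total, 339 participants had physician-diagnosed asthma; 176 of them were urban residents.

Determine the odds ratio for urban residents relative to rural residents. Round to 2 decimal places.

urban residents without the outcome: 701 − 176 = 525
rural residents with the outcome: 339 − 176 = 163
rural residents without the outcome: 1599 − 163 = 1436
odds, urban residents = 176/525 = 0.3352
odds, rural residents = 163/1436 = 0.1135
OR = 0.3352 / 0.1135 = 2.95

2.95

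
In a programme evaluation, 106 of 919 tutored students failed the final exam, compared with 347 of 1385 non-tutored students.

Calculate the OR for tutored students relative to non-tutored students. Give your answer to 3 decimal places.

OR = (106 × 1038) / (813 × 347) = 110028/282111 ≈ 0.390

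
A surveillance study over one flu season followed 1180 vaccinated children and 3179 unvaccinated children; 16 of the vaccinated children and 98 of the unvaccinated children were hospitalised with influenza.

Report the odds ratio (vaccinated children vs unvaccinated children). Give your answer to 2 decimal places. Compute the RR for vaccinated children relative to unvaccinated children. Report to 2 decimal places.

odds, vaccinated children = 16/1164 = 0.01375
odds, unvaccinated children = 98/3081 = 0.03181
OR = 0.01375 / 0.03181 = 0.43
risk, vaccinated children = 16/1180 = 0.01356
risk, unvaccinated children = 98/3179 = 0.03083
RR = 0.01356 / 0.03083 = 0.44

OR = 0.43; RR = 0.44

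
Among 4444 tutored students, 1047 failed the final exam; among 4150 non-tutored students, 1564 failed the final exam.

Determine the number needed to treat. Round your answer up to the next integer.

8

risk, tutored students = 1047/4444 = 0.235599
risk, non-tutored students = 1564/4150 = 0.376867
absolute risk difference = 0.141269
1 / 0.141269 = 7.079 → round up → 8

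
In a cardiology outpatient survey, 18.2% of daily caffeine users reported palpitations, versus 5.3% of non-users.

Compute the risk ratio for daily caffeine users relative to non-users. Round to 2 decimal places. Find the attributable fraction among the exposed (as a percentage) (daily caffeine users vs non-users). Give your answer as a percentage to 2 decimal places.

RR = 3.43; AR% = 70.88%

RR = 0.1820 / 0.0530 = 3.43
AR% = (0.1820 − 0.0530) / 0.1820 = 0.7088 → 70.88%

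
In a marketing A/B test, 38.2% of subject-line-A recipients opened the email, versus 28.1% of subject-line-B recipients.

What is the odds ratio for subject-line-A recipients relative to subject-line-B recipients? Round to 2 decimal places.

odds, subject-line-A recipients = 0.3820/0.6180 = 0.6181
odds, subject-line-B recipients = 0.2810/0.7190 = 0.3908
OR = 0.6181 / 0.3908 = 1.58

1.58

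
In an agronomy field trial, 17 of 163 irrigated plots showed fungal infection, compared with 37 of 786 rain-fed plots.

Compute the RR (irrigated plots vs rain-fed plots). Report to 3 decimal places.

risk, irrigated plots = 17/163 = 0.10429
risk, rain-fed plots = 37/786 = 0.04707
RR = 0.10429 / 0.04707 = 2.216

2.216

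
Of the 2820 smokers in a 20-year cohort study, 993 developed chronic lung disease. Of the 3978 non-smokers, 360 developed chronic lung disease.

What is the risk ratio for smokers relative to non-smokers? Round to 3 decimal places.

RR ≈ 3.891

risk, smokers = 993/2820 = 0.3521
risk, non-smokers = 360/3978 = 0.0905
RR = 0.3521 / 0.0905 = 3.891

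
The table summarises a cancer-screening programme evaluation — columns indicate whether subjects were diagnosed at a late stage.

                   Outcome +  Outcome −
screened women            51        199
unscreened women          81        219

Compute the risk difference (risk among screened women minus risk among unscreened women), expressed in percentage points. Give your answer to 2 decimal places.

risk, screened women = 51/250 = 0.2040
risk, unscreened women = 81/300 = 0.2700
risk difference = 0.2040 − 0.2700 = -0.0660 → -6.60 percentage points

RD: -6.60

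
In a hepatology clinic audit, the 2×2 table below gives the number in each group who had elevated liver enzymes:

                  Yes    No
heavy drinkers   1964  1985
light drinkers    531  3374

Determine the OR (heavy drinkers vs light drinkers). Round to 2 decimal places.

OR: 6.29

odds, heavy drinkers = 1964/1985 = 0.9894
odds, light drinkers = 531/3374 = 0.1574
OR = 0.9894 / 0.1574 = 6.29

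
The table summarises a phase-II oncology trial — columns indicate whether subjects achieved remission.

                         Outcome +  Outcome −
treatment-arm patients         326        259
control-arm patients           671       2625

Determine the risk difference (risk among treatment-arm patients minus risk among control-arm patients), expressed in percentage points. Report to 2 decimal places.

risk, treatment-arm patients = 326/585 = 0.5573
risk, control-arm patients = 671/3296 = 0.2036
risk difference = 0.5573 − 0.2036 = 0.3537 → 35.37 percentage points

35.37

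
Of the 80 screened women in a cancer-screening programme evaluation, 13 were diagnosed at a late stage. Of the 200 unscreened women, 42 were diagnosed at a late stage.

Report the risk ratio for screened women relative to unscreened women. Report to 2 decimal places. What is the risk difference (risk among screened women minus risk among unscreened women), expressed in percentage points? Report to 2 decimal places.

RR = 0.77; RD = -4.75

risk, screened women = 13/80 = 0.1625
risk, unscreened women = 42/200 = 0.2100
RR = 0.1625 / 0.2100 = 0.77
risk difference = 0.1625 − 0.2100 = -0.0475 → -4.75 percentage points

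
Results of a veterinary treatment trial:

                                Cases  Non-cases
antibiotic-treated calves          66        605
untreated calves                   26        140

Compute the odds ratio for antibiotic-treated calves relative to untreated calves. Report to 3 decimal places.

OR = (66 × 140) / (605 × 26) = 9240/15730 ≈ 0.587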